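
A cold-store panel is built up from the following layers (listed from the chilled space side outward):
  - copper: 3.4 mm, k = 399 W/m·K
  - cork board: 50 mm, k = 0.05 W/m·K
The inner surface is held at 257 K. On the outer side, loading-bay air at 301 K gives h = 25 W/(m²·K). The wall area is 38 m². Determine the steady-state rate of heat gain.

Q ≈ 1610 W

Thermal resistances in series:
R_copper = L/(kA) = 0.0034/(399×38) = 2.242×10^-7 K/W
R_cork board = L/(kA) = 0.05/(0.05×38) = 0.02632 K/W
R_outer film = 1/(h_o·A) = 1/(25×38) = 0.001053 K/W
R_total = 0.02737 K/W
Q = ΔT / R_total = 44 / 0.02737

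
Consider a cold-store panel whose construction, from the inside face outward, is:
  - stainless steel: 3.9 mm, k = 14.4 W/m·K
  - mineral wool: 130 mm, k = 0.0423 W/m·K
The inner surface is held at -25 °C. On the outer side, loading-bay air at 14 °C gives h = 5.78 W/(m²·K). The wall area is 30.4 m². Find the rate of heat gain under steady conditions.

Treating each layer as a thermal resistance in series:
R_stainless steel = L/(kA) = 0.0039/(14.4×30.4) = 8.909×10^-6 K/W
R_mineral wool = L/(kA) = 0.13/(0.0423×30.4) = 0.1011 K/W
R_outer film = 1/(h_o·A) = 1/(5.78×30.4) = 0.005691 K/W
R_total = 0.1068 K/W
Q = ΔT / R_total = 39 / 0.1068

Q ≈ 365 W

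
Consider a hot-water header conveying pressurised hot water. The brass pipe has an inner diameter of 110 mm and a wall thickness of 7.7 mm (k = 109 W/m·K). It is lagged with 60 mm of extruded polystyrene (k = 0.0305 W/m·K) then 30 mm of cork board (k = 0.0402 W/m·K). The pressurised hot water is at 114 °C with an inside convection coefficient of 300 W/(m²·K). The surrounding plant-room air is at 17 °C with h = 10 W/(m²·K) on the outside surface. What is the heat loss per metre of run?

q′ ≈ 21.6 W/m

Treating each annulus and film as a series resistance:
R_inner film = 1/(h_i·2πr₁L) = 1/(300×2π×0.055×1) = 0.009646 K/W
R_brass pipe wall = ln(62.7/55)/(2π×109×1) = 1.913×10^-4 K/W
R_extruded polystyrene = ln(122.7/62.7)/(2π×0.0305×1) = 3.503 K/W
R_cork board = ln(152.7/122.7)/(2π×0.0402×1) = 0.866 K/W
R_outer film = 1/(h_o·2πr_oL) = 1/(10×2π×0.1527×1) = 0.1042 K/W
R_total = 4.483 K/W
Q = ΔT/R_total = 97/4.483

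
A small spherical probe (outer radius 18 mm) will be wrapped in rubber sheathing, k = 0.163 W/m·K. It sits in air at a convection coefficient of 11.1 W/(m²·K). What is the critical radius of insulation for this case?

For a sphere r_cr = 2k/h = 2×0.163/11.1
r_cr = 29.4 mm; since the bare radius (18 mm) is below r_cr, adding a thin layer of insulation will *increase* heat loss.

r_cr ≈ 29.4 mm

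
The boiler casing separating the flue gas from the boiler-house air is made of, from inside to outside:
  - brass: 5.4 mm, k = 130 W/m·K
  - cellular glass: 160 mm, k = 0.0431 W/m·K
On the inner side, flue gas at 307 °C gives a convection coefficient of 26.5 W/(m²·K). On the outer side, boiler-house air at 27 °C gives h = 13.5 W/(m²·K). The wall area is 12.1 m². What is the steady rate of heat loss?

Model the wall as resistances in series:
R_inner film = 1/(h_i·A) = 1/(26.5×12.1) = 0.003119 K/W
R_brass = L/(kA) = 0.0054/(130×12.1) = 3.433×10^-6 K/W
R_cellular glass = L/(kA) = 0.16/(0.0431×12.1) = 0.3068 K/W
R_outer film = 1/(h_o·A) = 1/(13.5×12.1) = 0.006122 K/W
R_total = 0.316 K/W
Q = ΔT / R_total = 280 / 0.316

Q ≈ 886 W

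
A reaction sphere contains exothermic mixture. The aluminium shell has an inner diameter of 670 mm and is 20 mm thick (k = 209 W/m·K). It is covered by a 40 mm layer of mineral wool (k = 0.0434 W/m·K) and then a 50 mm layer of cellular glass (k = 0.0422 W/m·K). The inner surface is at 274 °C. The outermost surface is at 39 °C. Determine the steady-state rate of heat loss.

Q ≈ 222 W

For a spherical shell R = (1/r₁ − 1/r₂)/(4πk); film R = 1/(h·4πr²). In series:
R_aluminium shell = (1/0.335 − 1/0.355)/(4π×209) = 6.403×10^-5 K/W
R_mineral wool = (1/0.355 − 1/0.395)/(4π×0.0434) = 0.523 K/W
R_cellular glass = (1/0.395 − 1/0.445)/(4π×0.0422) = 0.5364 K/W
R_total = 1.06 K/W
Q = ΔT/R_total = 235/1.06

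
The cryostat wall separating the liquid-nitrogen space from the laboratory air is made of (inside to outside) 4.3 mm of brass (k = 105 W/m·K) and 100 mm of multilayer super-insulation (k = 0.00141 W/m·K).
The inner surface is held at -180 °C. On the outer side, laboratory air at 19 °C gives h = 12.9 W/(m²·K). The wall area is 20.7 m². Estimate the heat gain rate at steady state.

Thermal resistances in series:
R_brass = L/(kA) = 0.0043/(105×20.7) = 1.978×10^-6 K/W
R_multilayer super-insulation = L/(kA) = 0.1/(0.00141×20.7) = 3.426 K/W
R_outer film = 1/(h_o·A) = 1/(12.9×20.7) = 0.003745 K/W
R_total = 3.43 K/W
Q = ΔT / R_total = 199 / 3.43

Q ≈ 58 W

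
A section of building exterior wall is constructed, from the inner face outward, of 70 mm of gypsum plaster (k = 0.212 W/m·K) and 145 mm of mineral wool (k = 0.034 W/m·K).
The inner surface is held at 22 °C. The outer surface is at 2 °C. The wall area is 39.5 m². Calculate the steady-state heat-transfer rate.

Q ≈ 172 W

Thermal resistances in series:
R_gypsum plaster = L/(kA) = 0.07/(0.212×39.5) = 0.008359 K/W
R_mineral wool = L/(kA) = 0.145/(0.034×39.5) = 0.108 K/W
R_total = 0.1163 K/W
Q = ΔT / R_total = 20 / 0.1163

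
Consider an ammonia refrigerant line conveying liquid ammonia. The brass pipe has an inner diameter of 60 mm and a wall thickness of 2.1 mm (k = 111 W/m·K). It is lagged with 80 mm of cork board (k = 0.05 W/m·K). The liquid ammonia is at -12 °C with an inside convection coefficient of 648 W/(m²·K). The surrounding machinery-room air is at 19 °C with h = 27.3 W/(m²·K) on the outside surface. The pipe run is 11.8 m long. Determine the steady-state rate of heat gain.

Cylindrical conduction, so R = ln(r₂/r₁)/(2πkL) per layer, in series:
R_inner film = 1/(h_i·2πr₁L) = 1/(648×2π×0.03×11.8) = 6.938×10^-4 K/W
R_brass pipe wall = ln(32.1/30)/(2π×111×11.8) = 8.221×10^-6 K/W
R_cork board = ln(112.1/32.1)/(2π×0.05×11.8) = 0.3373 K/W
R_outer film = 1/(h_o·2πr_oL) = 1/(27.3×2π×0.1121×11.8) = 0.004407 K/W
R_total = 0.3424 K/W
Q = ΔT/R_total = 31/0.3424

Q ≈ 90.5 W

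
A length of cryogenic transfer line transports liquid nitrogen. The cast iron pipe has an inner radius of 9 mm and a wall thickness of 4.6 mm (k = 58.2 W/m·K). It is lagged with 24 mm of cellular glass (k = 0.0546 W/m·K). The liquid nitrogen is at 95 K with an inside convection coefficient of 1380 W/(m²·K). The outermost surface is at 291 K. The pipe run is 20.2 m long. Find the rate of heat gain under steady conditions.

Q ≈ 1330 W

Treating each annulus and film as a series resistance:
R_inner film = 1/(h_i·2πr₁L) = 1/(1380×2π×0.009×20.2) = 6.344×10^-4 K/W
R_cast iron pipe wall = ln(13.6/9)/(2π×58.2×20.2) = 5.589×10^-5 K/W
R_cellular glass = ln(37.6/13.6)/(2π×0.0546×20.2) = 0.1467 K/W
R_total = 0.1474 K/W
Q = ΔT/R_total = 196/0.1474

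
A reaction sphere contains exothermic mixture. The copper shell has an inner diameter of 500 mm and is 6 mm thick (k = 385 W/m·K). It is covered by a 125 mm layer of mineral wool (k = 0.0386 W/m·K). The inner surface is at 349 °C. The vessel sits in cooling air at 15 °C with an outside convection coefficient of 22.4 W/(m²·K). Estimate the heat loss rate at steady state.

Q ≈ 125 W

Each spherical layer contributes R = (1/r_i − 1/r_o)/(4πk):
R_copper shell = (1/0.25 − 1/0.256)/(4π×385) = 1.938×10^-5 K/W
R_mineral wool = (1/0.256 − 1/0.381)/(4π×0.0386) = 2.642 K/W
R_outer film = 1/(h·4πr_o²) = 1/(22.4×4π×0.381²) = 0.02447 K/W
R_total = 2.667 K/W
Q = ΔT/R_total = 334/2.667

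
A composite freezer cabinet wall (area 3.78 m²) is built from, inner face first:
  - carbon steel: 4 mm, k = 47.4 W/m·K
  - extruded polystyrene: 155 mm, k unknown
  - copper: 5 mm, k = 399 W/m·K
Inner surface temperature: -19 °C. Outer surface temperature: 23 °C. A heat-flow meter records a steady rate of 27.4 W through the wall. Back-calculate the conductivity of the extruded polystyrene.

k ≈ 0.0268 W/(m·K)

Treating each layer as a thermal resistance in series:
R_carbon steel = L/(kA) = 0.004/(47.4×3.78) = 2.232×10^-5 K/W
R_copper = L/(kA) = 0.005/(399×3.78) = 3.315×10^-6 K/W
Sum of known resistances R_other = 2.564×10^-5 K/W
Total R = ΔT/Q = 42/27.4 = 1.533 K/W
R_extruded polystyrene = R_total − R_other = 1.533 K/W
k = L/(R·A) = 0.155/(1.533×3.78)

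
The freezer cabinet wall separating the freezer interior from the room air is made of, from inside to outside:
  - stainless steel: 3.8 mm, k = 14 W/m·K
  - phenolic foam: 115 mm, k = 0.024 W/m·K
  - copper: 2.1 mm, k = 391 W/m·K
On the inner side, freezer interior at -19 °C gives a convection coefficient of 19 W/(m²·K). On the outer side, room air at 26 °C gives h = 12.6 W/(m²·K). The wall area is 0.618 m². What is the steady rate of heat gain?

Q ≈ 5.65 W

Using the resistance-network approach (series):
R_inner film = 1/(h_i·A) = 1/(19×0.618) = 0.08516 K/W
R_stainless steel = L/(kA) = 0.0038/(14×0.618) = 4.392×10^-4 K/W
R_phenolic foam = L/(kA) = 0.115/(0.024×0.618) = 7.754 K/W
R_copper = L/(kA) = 0.0021/(391×0.618) = 8.691×10^-6 K/W
R_outer film = 1/(h_o·A) = 1/(12.6×0.618) = 0.1284 K/W
R_total = 7.968 K/W
Q = ΔT / R_total = 45 / 7.968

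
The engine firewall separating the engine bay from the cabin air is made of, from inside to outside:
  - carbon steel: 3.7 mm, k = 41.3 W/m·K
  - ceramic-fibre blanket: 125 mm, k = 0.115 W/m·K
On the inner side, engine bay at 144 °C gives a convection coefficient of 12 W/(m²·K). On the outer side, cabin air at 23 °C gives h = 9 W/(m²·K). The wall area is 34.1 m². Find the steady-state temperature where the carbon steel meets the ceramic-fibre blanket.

Thermal resistances in series:
R_inner film = 1/(h_i·A) = 1/(12×34.1) = 0.002444 K/W
R_carbon steel = L/(kA) = 0.0037/(41.3×34.1) = 2.627×10^-6 K/W
R_ceramic-fibre blanket = L/(kA) = 0.125/(0.115×34.1) = 0.03188 K/W
R_outer film = 1/(h_o·A) = 1/(9×34.1) = 0.003258 K/W
R_total = 0.03758 K/W;  Q = ΔT/R_total = 121/0.03758 = 3220 W
T_interface = T_inner − Q·ΣR(inner→interface) = 144 − 3220×0.002446

T ≈ 136 °C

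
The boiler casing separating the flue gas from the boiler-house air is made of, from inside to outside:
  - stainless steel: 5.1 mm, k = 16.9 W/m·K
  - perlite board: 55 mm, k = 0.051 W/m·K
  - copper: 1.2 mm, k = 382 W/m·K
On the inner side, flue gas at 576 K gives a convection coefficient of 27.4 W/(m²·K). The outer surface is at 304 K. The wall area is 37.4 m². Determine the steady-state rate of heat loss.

Treating each layer as a thermal resistance in series:
R_inner film = 1/(h_i·A) = 1/(27.4×37.4) = 9.758×10^-4 K/W
R_stainless steel = L/(kA) = 0.0051/(16.9×37.4) = 8.069×10^-6 K/W
R_perlite board = L/(kA) = 0.055/(0.051×37.4) = 0.02884 K/W
R_copper = L/(kA) = 0.0012/(382×37.4) = 8.399×10^-8 K/W
R_total = 0.02982 K/W
Q = ΔT / R_total = 272 / 0.02982

Q ≈ 9120 W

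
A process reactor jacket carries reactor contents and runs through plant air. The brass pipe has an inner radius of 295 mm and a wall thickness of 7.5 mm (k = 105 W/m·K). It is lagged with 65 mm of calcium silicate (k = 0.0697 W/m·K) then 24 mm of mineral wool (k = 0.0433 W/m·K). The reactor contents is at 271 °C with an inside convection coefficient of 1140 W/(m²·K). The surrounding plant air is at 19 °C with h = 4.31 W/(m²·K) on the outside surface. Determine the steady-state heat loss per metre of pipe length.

q′ ≈ 327 W/m

For a radial system each layer contributes R = ln(r_out/r_in)/(2πkL); films add R = 1/(hA).
R_inner film = 1/(h_i·2πr₁L) = 1/(1140×2π×0.295×1) = 4.733×10^-4 K/W
R_brass pipe wall = ln(302.5/295)/(2π×105×1) = 3.805×10^-5 K/W
R_calcium silicate = ln(367.5/302.5)/(2π×0.0697×1) = 0.4445 K/W
R_mineral wool = ln(391.5/367.5)/(2π×0.0433×1) = 0.2325 K/W
R_outer film = 1/(h_o·2πr_oL) = 1/(4.31×2π×0.3915×1) = 0.09432 K/W
R_total = 0.7718 K/W
Q = ΔT/R_total = 252/0.7718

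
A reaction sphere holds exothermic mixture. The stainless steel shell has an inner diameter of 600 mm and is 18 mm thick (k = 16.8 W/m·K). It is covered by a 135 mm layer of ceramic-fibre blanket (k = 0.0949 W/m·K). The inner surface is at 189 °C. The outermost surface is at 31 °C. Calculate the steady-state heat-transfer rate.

Q ≈ 201 W

Spherical conduction: R = (1/r_in − 1/r_out)/(4πk) per layer; series-sum.
R_stainless steel shell = (1/0.3 − 1/0.318)/(4π×16.8) = 8.937×10^-4 K/W
R_ceramic-fibre blanket = (1/0.318 − 1/0.453)/(4π×0.0949) = 0.7858 K/W
R_total = 0.7867 K/W
Q = ΔT/R_total = 158/0.7867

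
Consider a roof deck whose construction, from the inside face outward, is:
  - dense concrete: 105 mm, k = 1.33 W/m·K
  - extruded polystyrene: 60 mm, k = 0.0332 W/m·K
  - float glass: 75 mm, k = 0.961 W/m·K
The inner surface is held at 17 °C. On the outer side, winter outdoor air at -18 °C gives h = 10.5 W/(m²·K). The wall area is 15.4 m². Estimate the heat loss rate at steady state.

Thermal resistances in series:
R_dense concrete = L/(kA) = 0.105/(1.33×15.4) = 0.005126 K/W
R_extruded polystyrene = L/(kA) = 0.06/(0.0332×15.4) = 0.1174 K/W
R_float glass = L/(kA) = 0.075/(0.961×15.4) = 0.005068 K/W
R_outer film = 1/(h_o·A) = 1/(10.5×15.4) = 0.006184 K/W
R_total = 0.1337 K/W
Q = ΔT / R_total = 35 / 0.1337

Q ≈ 262 W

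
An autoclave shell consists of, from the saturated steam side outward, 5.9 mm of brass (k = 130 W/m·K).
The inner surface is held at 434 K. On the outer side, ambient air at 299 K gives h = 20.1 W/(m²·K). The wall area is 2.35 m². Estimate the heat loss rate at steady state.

Q ≈ 6370 W

Thermal resistances in series:
R_brass = L/(kA) = 0.0059/(130×2.35) = 1.931×10^-5 K/W
R_outer film = 1/(h_o·A) = 1/(20.1×2.35) = 0.02117 K/W
R_total = 0.02119 K/W
Q = ΔT / R_total = 135 / 0.02119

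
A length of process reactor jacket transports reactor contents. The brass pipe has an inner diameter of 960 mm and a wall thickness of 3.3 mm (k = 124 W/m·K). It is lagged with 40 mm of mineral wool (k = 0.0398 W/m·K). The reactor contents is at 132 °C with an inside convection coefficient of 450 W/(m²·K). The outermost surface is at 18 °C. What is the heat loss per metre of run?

Treating each annulus and film as a series resistance:
R_inner film = 1/(h_i·2πr₁L) = 1/(450×2π×0.48×1) = 7.368×10^-4 K/W
R_brass pipe wall = ln(483.3/480)/(2π×124×1) = 8.794×10^-6 K/W
R_mineral wool = ln(523.3/483.3)/(2π×0.0398×1) = 0.318 K/W
R_total = 0.3187 K/W
Q = ΔT/R_total = 114/0.3187

q′ ≈ 358 W/m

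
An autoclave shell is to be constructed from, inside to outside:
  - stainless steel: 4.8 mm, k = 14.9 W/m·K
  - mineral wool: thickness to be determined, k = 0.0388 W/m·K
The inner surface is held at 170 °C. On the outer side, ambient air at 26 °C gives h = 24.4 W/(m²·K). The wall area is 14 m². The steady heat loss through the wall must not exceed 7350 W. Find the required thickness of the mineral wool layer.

Model the wall as resistances in series:
R_stainless steel = L/(kA) = 0.0048/(14.9×14) = 2.301×10^-5 K/W
R_outer film = 1/(h_o·A) = 1/(24.4×14) = 0.002927 K/W
Sum of the known resistances R_other = 0.00295 K/W
Required total resistance R_tot = ΔT/Q_allow = 144/7350 = 0.01959 K/W
R_mineral wool = R_tot − R_other = 0.01664 K/W
L = R·k·A = 0.01664×0.0388×14

L ≈ 9.04 mm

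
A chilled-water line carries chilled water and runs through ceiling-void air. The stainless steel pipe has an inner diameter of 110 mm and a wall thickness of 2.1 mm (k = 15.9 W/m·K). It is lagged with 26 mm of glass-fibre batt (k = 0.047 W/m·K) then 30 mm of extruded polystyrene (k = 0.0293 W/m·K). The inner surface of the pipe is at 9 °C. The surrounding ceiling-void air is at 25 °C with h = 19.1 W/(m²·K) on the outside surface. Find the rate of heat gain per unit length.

Treating each annulus and film as a series resistance:
R_stainless steel pipe wall = ln(57.1/55)/(2π×15.9×1) = 3.751×10^-4 K/W
R_glass-fibre batt = ln(83.1/57.1)/(2π×0.047×1) = 1.271 K/W
R_extruded polystyrene = ln(113.1/83.1)/(2π×0.0293×1) = 1.674 K/W
R_outer film = 1/(h_o·2πr_oL) = 1/(19.1×2π×0.1131×1) = 0.07368 K/W
R_total = 3.019 K/W
Q = ΔT/R_total = 16/3.019

q′ ≈ 5.3 W/m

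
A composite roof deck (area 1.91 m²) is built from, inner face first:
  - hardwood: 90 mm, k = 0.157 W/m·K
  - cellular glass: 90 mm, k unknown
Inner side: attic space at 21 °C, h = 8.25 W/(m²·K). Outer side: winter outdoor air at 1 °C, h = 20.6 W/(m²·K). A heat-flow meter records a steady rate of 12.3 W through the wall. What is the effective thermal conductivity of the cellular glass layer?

k ≈ 0.0381 W/(m·K)

Treating each layer as a thermal resistance in series:
R_inner film = 1/(h_i·A) = 1/(8.25×1.91) = 0.06346 K/W
R_hardwood = L/(kA) = 0.09/(0.157×1.91) = 0.3001 K/W
R_outer film = 1/(h_o·A) = 1/(20.6×1.91) = 0.02542 K/W
Sum of known resistances R_other = 0.389 K/W
Total R = ΔT/Q = 20/12.3 = 1.626 K/W
R_cellular glass = R_total − R_other = 1.237 K/W
k = L/(R·A) = 0.09/(1.237×1.91)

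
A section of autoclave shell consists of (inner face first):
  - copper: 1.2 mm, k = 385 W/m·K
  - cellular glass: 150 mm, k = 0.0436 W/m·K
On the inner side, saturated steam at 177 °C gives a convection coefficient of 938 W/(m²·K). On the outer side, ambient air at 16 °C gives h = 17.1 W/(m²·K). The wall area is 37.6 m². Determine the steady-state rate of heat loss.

Q ≈ 1730 W

Series thermal resistances:
R_inner film = 1/(h_i·A) = 1/(938×37.6) = 2.835×10^-5 K/W
R_copper = L/(kA) = 0.0012/(385×37.6) = 8.29×10^-8 K/W
R_cellular glass = L/(kA) = 0.15/(0.0436×37.6) = 0.0915 K/W
R_outer film = 1/(h_o·A) = 1/(17.1×37.6) = 0.001555 K/W
R_total = 0.09308 K/W
Q = ΔT / R_total = 161 / 0.09308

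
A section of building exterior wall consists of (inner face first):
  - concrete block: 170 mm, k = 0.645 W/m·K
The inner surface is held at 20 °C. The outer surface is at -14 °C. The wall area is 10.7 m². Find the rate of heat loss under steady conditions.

Q ≈ 1380 W

Using the resistance-network approach (series):
R_concrete block = L/(kA) = 0.17/(0.645×10.7) = 0.02463 K/W
R_total = 0.02463 K/W
Q = ΔT / R_total = 34 / 0.02463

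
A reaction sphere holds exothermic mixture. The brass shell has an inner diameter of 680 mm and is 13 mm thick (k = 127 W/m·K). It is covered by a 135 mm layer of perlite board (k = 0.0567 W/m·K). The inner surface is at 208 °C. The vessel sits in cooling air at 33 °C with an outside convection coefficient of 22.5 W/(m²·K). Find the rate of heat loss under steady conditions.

Radial (spherical) resistances in series:
R_brass shell = (1/0.34 − 1/0.353)/(4π×127) = 6.787×10^-5 K/W
R_perlite board = (1/0.353 − 1/0.488)/(4π×0.0567) = 1.1 K/W
R_outer film = 1/(h·4πr_o²) = 1/(22.5×4π×0.488²) = 0.01485 K/W
R_total = 1.115 K/W
Q = ΔT/R_total = 175/1.115

Q ≈ 157 W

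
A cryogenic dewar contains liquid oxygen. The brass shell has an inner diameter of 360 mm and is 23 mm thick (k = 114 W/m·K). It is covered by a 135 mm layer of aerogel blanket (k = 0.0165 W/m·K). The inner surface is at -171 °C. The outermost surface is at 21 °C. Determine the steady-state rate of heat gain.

Spherical conduction: R = (1/r_in − 1/r_out)/(4πk) per layer; series-sum.
R_brass shell = (1/0.18 − 1/0.203)/(4π×114) = 4.394×10^-4 K/W
R_aerogel blanket = (1/0.203 − 1/0.338)/(4π×0.0165) = 9.489 K/W
R_total = 9.49 K/W
Q = ΔT/R_total = 192/9.49

Q ≈ 20.2 W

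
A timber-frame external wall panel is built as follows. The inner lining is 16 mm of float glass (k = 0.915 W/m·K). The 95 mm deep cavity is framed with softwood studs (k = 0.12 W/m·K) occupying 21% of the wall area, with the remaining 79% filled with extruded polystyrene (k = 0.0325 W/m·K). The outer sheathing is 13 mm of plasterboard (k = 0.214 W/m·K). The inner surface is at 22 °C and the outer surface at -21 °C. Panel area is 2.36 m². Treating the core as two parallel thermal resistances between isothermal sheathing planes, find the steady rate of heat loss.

Q ≈ 52.2 W

Sheathing layers in series; stud and cavity paths in parallel between them.
R_inner = 0.016/(0.915×2.36) = 0.007409 K/W
R_stud  = 0.095/(0.12×0.21×2.36) = 1.597 K/W
R_cav   = 0.095/(0.0325×0.79×2.36) = 1.568 K/W
1/R_core = 1/R_stud + 1/R_cav → R_core = 0.7912 K/W
R_outer = 0.013/(0.214×2.36) = 0.02574 K/W
R_total = 0.8244 K/W
Q = ΔT/R_total = 43/0.8244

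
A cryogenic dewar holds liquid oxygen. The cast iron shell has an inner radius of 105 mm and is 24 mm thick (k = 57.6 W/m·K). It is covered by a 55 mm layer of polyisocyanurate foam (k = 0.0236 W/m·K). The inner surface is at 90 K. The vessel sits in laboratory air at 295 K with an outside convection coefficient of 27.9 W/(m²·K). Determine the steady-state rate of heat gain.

Q ≈ 25.9 W

For a spherical shell R = (1/r₁ − 1/r₂)/(4πk); film R = 1/(h·4πr²). In series:
R_cast iron shell = (1/0.105 − 1/0.129)/(4π×57.6) = 0.002448 K/W
R_polyisocyanurate foam = (1/0.129 − 1/0.184)/(4π×0.0236) = 7.813 K/W
R_outer film = 1/(h·4πr_o²) = 1/(27.9×4π×0.184²) = 0.08425 K/W
R_total = 7.9 K/W
Q = ΔT/R_total = 205/7.9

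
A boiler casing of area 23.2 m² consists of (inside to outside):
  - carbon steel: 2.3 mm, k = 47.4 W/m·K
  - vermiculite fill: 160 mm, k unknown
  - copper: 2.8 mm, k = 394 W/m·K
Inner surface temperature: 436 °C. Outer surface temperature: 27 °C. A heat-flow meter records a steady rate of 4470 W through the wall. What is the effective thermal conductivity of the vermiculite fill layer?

Series thermal resistances:
R_carbon steel = L/(kA) = 0.0023/(47.4×23.2) = 2.092×10^-6 K/W
R_copper = L/(kA) = 0.0028/(394×23.2) = 3.063×10^-7 K/W
Sum of known resistances R_other = 2.398×10^-6 K/W
Total R = ΔT/Q = 409/4470 = 0.0915 K/W
R_vermiculite fill = R_total − R_other = 0.0915 K/W
k = L/(R·A) = 0.16/(0.0915×23.2)

k ≈ 0.0754 W/(m·K)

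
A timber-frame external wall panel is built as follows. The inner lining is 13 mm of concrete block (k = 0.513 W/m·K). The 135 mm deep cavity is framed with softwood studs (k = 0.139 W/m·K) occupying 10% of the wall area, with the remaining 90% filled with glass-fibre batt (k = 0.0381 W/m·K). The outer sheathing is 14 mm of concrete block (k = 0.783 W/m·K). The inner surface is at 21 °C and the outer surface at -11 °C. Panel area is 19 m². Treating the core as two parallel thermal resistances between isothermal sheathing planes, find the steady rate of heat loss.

Sheathing layers in series; stud and cavity paths in parallel between them.
R_inner = 0.013/(0.513×19) = 0.001334 K/W
R_stud  = 0.135/(0.139×0.1×19) = 0.5112 K/W
R_cav   = 0.135/(0.0381×0.9×19) = 0.2072 K/W
1/R_core = 1/R_stud + 1/R_cav → R_core = 0.1474 K/W
R_outer = 0.014/(0.783×19) = 9.41×10^-4 K/W
R_total = 0.1497 K/W
Q = ΔT/R_total = 32/0.1497

Q ≈ 214 W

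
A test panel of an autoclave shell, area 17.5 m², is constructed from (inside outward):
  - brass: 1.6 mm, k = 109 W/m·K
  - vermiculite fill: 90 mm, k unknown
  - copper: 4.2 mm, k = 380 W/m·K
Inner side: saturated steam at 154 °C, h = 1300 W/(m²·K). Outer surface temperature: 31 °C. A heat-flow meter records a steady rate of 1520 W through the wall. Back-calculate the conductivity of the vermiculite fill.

Thermal resistances in series:
R_inner film = 1/(h_i·A) = 1/(1300×17.5) = 4.396×10^-5 K/W
R_brass = L/(kA) = 0.0016/(109×17.5) = 8.388×10^-7 K/W
R_copper = L/(kA) = 0.0042/(380×17.5) = 6.316×10^-7 K/W
Sum of known resistances R_other = 4.543×10^-5 K/W
Total R = ΔT/Q = 123/1520 = 0.08092 K/W
R_vermiculite fill = R_total − R_other = 0.08088 K/W
k = L/(R·A) = 0.09/(0.08088×17.5)

k ≈ 0.0636 W/(m·K)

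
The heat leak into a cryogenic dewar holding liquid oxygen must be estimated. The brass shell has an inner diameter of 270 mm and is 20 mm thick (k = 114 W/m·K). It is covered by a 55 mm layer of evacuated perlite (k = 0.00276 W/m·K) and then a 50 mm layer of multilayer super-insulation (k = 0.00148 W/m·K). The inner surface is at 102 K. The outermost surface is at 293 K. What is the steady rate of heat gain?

Radial (spherical) resistances in series:
R_brass shell = (1/0.135 − 1/0.155)/(4π×114) = 6.672×10^-4 K/W
R_evacuated perlite = (1/0.155 − 1/0.21)/(4π×0.00276) = 48.72 K/W
R_multilayer super-insulation = (1/0.21 − 1/0.26)/(4π×0.00148) = 49.24 K/W
R_total = 97.96 K/W
Q = ΔT/R_total = 191/97.96

Q ≈ 1.95 W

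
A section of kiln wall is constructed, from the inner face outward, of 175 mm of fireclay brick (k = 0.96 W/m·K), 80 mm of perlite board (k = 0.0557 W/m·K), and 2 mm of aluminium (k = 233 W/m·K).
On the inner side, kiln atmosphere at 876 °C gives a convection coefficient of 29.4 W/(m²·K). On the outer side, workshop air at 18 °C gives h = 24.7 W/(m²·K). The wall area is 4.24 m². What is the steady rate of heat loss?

Q ≈ 2150 W

Thermal resistances in series:
R_inner film = 1/(h_i·A) = 1/(29.4×4.24) = 0.008022 K/W
R_fireclay brick = L/(kA) = 0.175/(0.96×4.24) = 0.04299 K/W
R_perlite board = L/(kA) = 0.08/(0.0557×4.24) = 0.3387 K/W
R_aluminium = L/(kA) = 0.002/(233×4.24) = 2.024×10^-6 K/W
R_outer film = 1/(h_o·A) = 1/(24.7×4.24) = 0.009549 K/W
R_total = 0.3993 K/W
Q = ΔT / R_total = 858 / 0.3993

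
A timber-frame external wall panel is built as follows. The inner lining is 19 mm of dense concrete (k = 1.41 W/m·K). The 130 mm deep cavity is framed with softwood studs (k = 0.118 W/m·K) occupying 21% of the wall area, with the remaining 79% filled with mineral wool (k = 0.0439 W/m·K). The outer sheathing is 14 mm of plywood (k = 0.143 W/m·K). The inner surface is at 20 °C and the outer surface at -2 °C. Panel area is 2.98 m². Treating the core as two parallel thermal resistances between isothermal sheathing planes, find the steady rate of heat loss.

Sheathing layers in series; stud and cavity paths in parallel between them.
R_inner = 0.019/(1.41×2.98) = 0.004522 K/W
R_stud  = 0.13/(0.118×0.21×2.98) = 1.76 K/W
R_cav   = 0.13/(0.0439×0.79×2.98) = 1.258 K/W
1/R_core = 1/R_stud + 1/R_cav → R_core = 0.7337 K/W
R_outer = 0.014/(0.143×2.98) = 0.03285 K/W
R_total = 0.771 K/W
Q = ΔT/R_total = 22/0.771

Q ≈ 28.5 W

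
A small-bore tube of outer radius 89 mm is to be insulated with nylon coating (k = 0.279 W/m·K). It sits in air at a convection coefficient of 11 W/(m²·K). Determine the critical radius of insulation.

For a cylinder r_cr = k/h = 0.279/11
r_cr = 25.4 mm; since the bare radius (89 mm) is above r_cr, any added insulation will reduce heat loss.

r_cr ≈ 25.4 mm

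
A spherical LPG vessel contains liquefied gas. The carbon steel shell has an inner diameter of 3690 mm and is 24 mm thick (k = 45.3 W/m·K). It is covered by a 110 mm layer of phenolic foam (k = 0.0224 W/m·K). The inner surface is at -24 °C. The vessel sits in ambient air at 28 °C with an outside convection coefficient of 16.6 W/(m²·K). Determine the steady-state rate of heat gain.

Each spherical layer contributes R = (1/r_i − 1/r_o)/(4πk):
R_carbon steel shell = (1/1.845 − 1/1.869)/(4π×45.3) = 1.223×10^-5 K/W
R_phenolic foam = (1/1.869 − 1/1.979)/(4π×0.0224) = 0.1057 K/W
R_outer film = 1/(h·4πr_o²) = 1/(16.6×4π×1.979²) = 0.001224 K/W
R_total = 0.1069 K/W
Q = ΔT/R_total = 52/0.1069

Q ≈ 486 W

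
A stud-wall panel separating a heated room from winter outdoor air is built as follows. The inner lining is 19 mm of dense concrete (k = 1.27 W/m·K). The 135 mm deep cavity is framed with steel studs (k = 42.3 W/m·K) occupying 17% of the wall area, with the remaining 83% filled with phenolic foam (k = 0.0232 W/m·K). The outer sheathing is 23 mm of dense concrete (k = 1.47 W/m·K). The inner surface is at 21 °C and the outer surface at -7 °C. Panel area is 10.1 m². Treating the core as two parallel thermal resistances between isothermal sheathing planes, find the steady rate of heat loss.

Sheathing layers in series; stud and cavity paths in parallel between them.
R_inner = 0.019/(1.27×10.1) = 0.001481 K/W
R_stud  = 0.135/(42.3×0.17×10.1) = 0.001859 K/W
R_cav   = 0.135/(0.0232×0.83×10.1) = 0.6941 K/W
1/R_core = 1/R_stud + 1/R_cav → R_core = 0.001854 K/W
R_outer = 0.023/(1.47×10.1) = 0.001549 K/W
R_total = 0.004884 K/W
Q = ΔT/R_total = 28/0.004884

Q ≈ 5730 W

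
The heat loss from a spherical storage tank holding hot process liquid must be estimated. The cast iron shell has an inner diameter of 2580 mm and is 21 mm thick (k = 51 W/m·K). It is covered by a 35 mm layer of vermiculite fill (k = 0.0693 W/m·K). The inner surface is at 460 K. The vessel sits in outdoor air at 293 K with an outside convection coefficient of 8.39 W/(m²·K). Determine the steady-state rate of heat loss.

Each spherical layer contributes R = (1/r_i − 1/r_o)/(4πk):
R_cast iron shell = (1/1.29 − 1/1.311)/(4π×51) = 1.938×10^-5 K/W
R_vermiculite fill = (1/1.311 − 1/1.346)/(4π×0.0693) = 0.02278 K/W
R_outer film = 1/(h·4πr_o²) = 1/(8.39×4π×1.346²) = 0.005235 K/W
R_total = 0.02803 K/W
Q = ΔT/R_total = 167/0.02803

Q ≈ 5960 W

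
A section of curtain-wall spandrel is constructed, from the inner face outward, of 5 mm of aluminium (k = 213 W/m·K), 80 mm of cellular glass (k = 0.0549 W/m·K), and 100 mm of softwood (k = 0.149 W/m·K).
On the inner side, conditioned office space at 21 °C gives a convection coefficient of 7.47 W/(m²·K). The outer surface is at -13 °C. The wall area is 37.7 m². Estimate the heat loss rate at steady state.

Treating each layer as a thermal resistance in series:
R_inner film = 1/(h_i·A) = 1/(7.47×37.7) = 0.003551 K/W
R_aluminium = L/(kA) = 0.005/(213×37.7) = 6.227×10^-7 K/W
R_cellular glass = L/(kA) = 0.08/(0.0549×37.7) = 0.03865 K/W
R_softwood = L/(kA) = 0.1/(0.149×37.7) = 0.0178 K/W
R_total = 0.06001 K/W
Q = ΔT / R_total = 34 / 0.06001

Q ≈ 567 W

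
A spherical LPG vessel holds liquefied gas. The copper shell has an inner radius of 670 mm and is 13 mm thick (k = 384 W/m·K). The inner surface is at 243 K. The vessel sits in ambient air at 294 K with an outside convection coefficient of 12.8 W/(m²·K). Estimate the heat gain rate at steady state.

Spherical conduction: R = (1/r_in − 1/r_out)/(4πk) per layer; series-sum.
R_copper shell = (1/0.67 − 1/0.683)/(4π×384) = 5.887×10^-6 K/W
R_outer film = 1/(h·4πr_o²) = 1/(12.8×4π×0.683²) = 0.01333 K/W
R_total = 0.01333 K/W
Q = ΔT/R_total = 51/0.01333

Q ≈ 3830 W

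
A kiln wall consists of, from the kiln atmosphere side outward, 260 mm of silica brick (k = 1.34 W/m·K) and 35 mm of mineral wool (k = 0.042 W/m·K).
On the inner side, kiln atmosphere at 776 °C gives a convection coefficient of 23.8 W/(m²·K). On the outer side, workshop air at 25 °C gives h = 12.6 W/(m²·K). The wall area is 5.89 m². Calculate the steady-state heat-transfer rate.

Q ≈ 3850 W

Using the resistance-network approach (series):
R_inner film = 1/(h_i·A) = 1/(23.8×5.89) = 0.007134 K/W
R_silica brick = L/(kA) = 0.26/(1.34×5.89) = 0.03294 K/W
R_mineral wool = L/(kA) = 0.035/(0.042×5.89) = 0.1415 K/W
R_outer film = 1/(h_o·A) = 1/(12.6×5.89) = 0.01347 K/W
R_total = 0.195 K/W
Q = ΔT / R_total = 751 / 0.195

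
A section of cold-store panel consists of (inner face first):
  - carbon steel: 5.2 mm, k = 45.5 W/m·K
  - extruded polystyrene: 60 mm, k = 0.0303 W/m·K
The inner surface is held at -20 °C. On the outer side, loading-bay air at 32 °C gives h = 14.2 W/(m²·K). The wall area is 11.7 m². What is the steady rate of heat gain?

Using the resistance-network approach (series):
R_carbon steel = L/(kA) = 0.0052/(45.5×11.7) = 9.768×10^-6 K/W
R_extruded polystyrene = L/(kA) = 0.06/(0.0303×11.7) = 0.1692 K/W
R_outer film = 1/(h_o·A) = 1/(14.2×11.7) = 0.006019 K/W
R_total = 0.1753 K/W
Q = ΔT / R_total = 52 / 0.1753

Q ≈ 297 W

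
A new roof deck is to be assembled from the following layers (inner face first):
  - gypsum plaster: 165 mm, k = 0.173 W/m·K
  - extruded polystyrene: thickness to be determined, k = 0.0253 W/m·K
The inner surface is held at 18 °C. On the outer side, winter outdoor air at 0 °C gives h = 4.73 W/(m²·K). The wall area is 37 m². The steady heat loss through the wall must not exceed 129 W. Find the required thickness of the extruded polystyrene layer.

L ≈ 101 mm

Thermal resistances in series:
R_gypsum plaster = L/(kA) = 0.165/(0.173×37) = 0.02578 K/W
R_outer film = 1/(h_o·A) = 1/(4.73×37) = 0.005714 K/W
Sum of the known resistances R_other = 0.03149 K/W
Required total resistance R_tot = ΔT/Q_allow = 18/129 = 0.1395 K/W
R_extruded polystyrene = R_tot − R_other = 0.108 K/W
L = R·k·A = 0.108×0.0253×37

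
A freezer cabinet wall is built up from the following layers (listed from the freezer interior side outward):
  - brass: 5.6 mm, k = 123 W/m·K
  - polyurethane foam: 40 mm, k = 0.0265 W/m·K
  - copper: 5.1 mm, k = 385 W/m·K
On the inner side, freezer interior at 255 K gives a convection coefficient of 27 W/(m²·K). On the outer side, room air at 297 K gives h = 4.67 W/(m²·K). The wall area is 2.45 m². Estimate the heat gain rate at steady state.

Treating each layer as a thermal resistance in series:
R_inner film = 1/(h_i·A) = 1/(27×2.45) = 0.01512 K/W
R_brass = L/(kA) = 0.0056/(123×2.45) = 1.858×10^-5 K/W
R_polyurethane foam = L/(kA) = 0.04/(0.0265×2.45) = 0.6161 K/W
R_copper = L/(kA) = 0.0051/(385×2.45) = 5.407×10^-6 K/W
R_outer film = 1/(h_o·A) = 1/(4.67×2.45) = 0.0874 K/W
R_total = 0.7186 K/W
Q = ΔT / R_total = 42 / 0.7186

Q ≈ 58.4 W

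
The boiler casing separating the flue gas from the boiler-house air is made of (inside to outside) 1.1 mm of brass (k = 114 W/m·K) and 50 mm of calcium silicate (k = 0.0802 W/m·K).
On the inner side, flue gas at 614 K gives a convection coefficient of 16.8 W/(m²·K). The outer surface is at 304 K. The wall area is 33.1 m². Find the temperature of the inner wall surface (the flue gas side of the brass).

Treating each layer as a thermal resistance in series:
R_inner film = 1/(h_i·A) = 1/(16.8×33.1) = 0.001798 K/W
R_brass = L/(kA) = 0.0011/(114×33.1) = 2.915×10^-7 K/W
R_calcium silicate = L/(kA) = 0.05/(0.0802×33.1) = 0.01884 K/W
R_total = 0.02063 K/W;  Q = ΔT/R_total = 310/0.02063 = 15020 W
T_interface = T_inner − Q·ΣR(inner→interface) = 614 − 15000×0.001798

T ≈ 587 K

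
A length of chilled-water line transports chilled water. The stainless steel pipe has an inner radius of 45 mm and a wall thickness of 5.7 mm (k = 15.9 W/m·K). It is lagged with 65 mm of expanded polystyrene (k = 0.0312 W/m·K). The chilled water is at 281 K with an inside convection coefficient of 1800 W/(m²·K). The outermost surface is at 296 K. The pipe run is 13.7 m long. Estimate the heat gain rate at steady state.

Q ≈ 48.8 W

Treating each annulus and film as a series resistance:
R_inner film = 1/(h_i·2πr₁L) = 1/(1800×2π×0.045×13.7) = 1.434×10^-4 K/W
R_stainless steel pipe wall = ln(50.7/45)/(2π×15.9×13.7) = 8.714×10^-5 K/W
R_expanded polystyrene = ln(115.7/50.7)/(2π×0.0312×13.7) = 0.3072 K/W
R_total = 0.3074 K/W
Q = ΔT/R_total = 15/0.3074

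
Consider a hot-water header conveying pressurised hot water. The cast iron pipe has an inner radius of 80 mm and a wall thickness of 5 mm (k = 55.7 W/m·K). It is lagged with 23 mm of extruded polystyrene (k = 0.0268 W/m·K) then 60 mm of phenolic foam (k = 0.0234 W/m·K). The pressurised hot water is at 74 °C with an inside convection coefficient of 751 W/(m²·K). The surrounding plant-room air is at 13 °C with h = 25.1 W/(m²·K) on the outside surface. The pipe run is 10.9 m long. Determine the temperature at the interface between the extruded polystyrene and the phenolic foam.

T ≈ 54.5 °C

Cylindrical conduction, so R = ln(r₂/r₁)/(2πkL) per layer, in series:
R_inner film = 1/(h_i·2πr₁L) = 1/(751×2π×0.08×10.9) = 2.43×10^-4 K/W
R_cast iron pipe wall = ln(85/80)/(2π×55.7×10.9) = 1.589×10^-5 K/W
R_extruded polystyrene = ln(108/85)/(2π×0.0268×10.9) = 0.1305 K/W
R_phenolic foam = ln(168/108)/(2π×0.0234×10.9) = 0.2757 K/W
R_outer film = 1/(h_o·2πr_oL) = 1/(25.1×2π×0.168×10.9) = 0.003463 K/W
R_total = 0.4099 K/W
Q = ΔT/R_total = 61/0.4099
Q = 149 W
T_interface = T_inner − Q·ΣR(inner→interface) = 74 − 149×0.1307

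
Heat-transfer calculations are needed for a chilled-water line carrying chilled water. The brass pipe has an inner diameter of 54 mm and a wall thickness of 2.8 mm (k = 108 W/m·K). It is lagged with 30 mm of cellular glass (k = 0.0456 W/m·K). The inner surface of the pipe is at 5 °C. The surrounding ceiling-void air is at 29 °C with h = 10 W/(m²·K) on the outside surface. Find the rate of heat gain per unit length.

Radial resistances (cylindrical: R_cond = ln(r_o/r_i)/(2πkL), R_conv = 1/(h·2πrL)):
R_brass pipe wall = ln(29.8/27)/(2π×108×1) = 1.454×10^-4 K/W
R_cellular glass = ln(59.8/29.8)/(2π×0.0456×1) = 2.431 K/W
R_outer film = 1/(h_o·2πr_oL) = 1/(10×2π×0.0598×1) = 0.2661 K/W
R_total = 2.697 K/W
Q = ΔT/R_total = 24/2.697

q′ ≈ 8.9 W/m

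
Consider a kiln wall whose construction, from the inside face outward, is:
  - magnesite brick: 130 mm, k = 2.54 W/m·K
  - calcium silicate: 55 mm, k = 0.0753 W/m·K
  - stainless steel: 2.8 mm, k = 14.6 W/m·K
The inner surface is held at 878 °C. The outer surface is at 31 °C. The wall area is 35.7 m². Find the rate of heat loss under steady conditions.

Q ≈ 38700 W

Treating each layer as a thermal resistance in series:
R_magnesite brick = L/(kA) = 0.13/(2.54×35.7) = 0.001434 K/W
R_calcium silicate = L/(kA) = 0.055/(0.0753×35.7) = 0.02046 K/W
R_stainless steel = L/(kA) = 0.0028/(14.6×35.7) = 5.372×10^-6 K/W
R_total = 0.0219 K/W
Q = ΔT / R_total = 847 / 0.0219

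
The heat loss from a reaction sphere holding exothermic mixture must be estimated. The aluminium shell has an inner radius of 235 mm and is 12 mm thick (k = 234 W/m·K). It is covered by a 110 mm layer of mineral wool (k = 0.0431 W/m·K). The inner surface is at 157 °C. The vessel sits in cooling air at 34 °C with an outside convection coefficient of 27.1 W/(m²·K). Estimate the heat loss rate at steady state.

Q ≈ 52.9 W

Radial (spherical) resistances in series:
R_aluminium shell = (1/0.235 − 1/0.247)/(4π×234) = 7.031×10^-5 K/W
R_mineral wool = (1/0.247 − 1/0.357)/(4π×0.0431) = 2.303 K/W
R_outer film = 1/(h·4πr_o²) = 1/(27.1×4π×0.357²) = 0.02304 K/W
R_total = 2.326 K/W
Q = ΔT/R_total = 123/2.326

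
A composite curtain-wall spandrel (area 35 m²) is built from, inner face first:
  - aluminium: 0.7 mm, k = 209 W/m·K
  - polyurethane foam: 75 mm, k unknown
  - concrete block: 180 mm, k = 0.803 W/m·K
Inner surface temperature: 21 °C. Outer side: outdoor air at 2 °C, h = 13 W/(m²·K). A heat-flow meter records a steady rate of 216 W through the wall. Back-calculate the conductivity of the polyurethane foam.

k ≈ 0.027 W/(m·K)

Treating each layer as a thermal resistance in series:
R_aluminium = L/(kA) = 0.0007/(209×35) = 9.569×10^-8 K/W
R_concrete block = L/(kA) = 0.18/(0.803×35) = 0.006405 K/W
R_outer film = 1/(h_o·A) = 1/(13×35) = 0.002198 K/W
Sum of known resistances R_other = 0.008602 K/W
Total R = ΔT/Q = 19/216 = 0.08796 K/W
R_polyurethane foam = R_total − R_other = 0.07936 K/W
k = L/(R·A) = 0.075/(0.07936×35)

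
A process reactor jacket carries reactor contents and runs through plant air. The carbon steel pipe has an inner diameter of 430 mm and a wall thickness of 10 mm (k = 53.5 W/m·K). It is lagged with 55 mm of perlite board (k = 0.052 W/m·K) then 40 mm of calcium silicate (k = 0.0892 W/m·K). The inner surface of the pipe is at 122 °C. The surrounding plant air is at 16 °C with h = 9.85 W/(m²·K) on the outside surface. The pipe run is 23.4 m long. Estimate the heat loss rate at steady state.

Q ≈ 2590 W

Treating each annulus and film as a series resistance:
R_carbon steel pipe wall = ln(225/215)/(2π×53.5×23.4) = 5.78×10^-6 K/W
R_perlite board = ln(280/225)/(2π×0.052×23.4) = 0.0286 K/W
R_calcium silicate = ln(320/280)/(2π×0.0892×23.4) = 0.01018 K/W
R_outer film = 1/(h_o·2πr_oL) = 1/(9.85×2π×0.32×23.4) = 0.002158 K/W
R_total = 0.04095 K/W
Q = ΔT/R_total = 106/0.04095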